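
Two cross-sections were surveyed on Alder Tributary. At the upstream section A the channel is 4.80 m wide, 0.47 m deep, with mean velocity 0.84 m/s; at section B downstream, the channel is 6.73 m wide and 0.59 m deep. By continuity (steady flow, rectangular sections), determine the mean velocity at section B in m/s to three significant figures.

0.477 m/s

Q = A₁V₁ = (4.80×0.47) × 0.84 = 1.895 m³/s
A₂ = 6.73 × 0.59 = 3.971 m²
V₂ = Q/A₂ = 1.895/3.971 = 0.4773 m/s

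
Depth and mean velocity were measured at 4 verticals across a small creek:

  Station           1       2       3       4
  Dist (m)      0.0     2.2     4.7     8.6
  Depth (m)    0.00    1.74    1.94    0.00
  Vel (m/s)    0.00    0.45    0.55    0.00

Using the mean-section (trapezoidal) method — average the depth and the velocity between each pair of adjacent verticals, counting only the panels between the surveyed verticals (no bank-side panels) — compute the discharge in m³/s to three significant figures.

Panel 1-2: Δb = 2.2 m, d̄ = (0.00+1.74)/2 = 0.87, v̄ = (0.00+0.45)/2 = 0.225 → q = 2.2×0.87×0.225 = 0.4307 m³/s
Panel 2-3: Δb = 2.5 m, d̄ = (1.74+1.94)/2 = 1.84, v̄ = (0.45+0.55)/2 = 0.5 → q = 2.5×1.84×0.5 = 2.300 m³/s
Panel 3-4: Δb = 3.9 m, d̄ = (1.94+0.00)/2 = 0.97, v̄ = (0.55+0.00)/2 = 0.275 → q = 3.9×0.97×0.275 = 1.040 m³/s
Q = Σ q = 3.771 m³/s

3.77 m³/s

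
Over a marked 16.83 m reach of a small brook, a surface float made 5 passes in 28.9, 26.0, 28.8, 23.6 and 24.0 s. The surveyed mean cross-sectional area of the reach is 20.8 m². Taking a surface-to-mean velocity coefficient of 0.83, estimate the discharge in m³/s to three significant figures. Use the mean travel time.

11.1 m³/s

t̄ = (28.9 + 26.0 + 28.8 + 23.6 + 24.0) / 5 = 26.26 s
v_surface = L / t̄ = 16.83 / 26.26 = 0.6409 m/s
v_mean = 0.83 × 0.6409 = 0.5319 m/s
Q = A × v_mean = 20.8 × 0.5319 = 11.06 m³/s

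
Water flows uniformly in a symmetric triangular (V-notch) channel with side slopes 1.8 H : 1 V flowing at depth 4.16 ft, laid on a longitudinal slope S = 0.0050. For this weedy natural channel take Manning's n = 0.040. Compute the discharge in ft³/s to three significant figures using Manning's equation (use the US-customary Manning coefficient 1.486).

122 ft³/s

A = z·y² = 1.8×4.16² = 31.15 ft²
P = 2y√(1+z²) = 2×4.16×√(1+1.8²) = 17.13 ft
R = A/P = 31.15/17.13 = 1.818 ft
Q = (1.486/n)·A·R^(2/3)·S^(1/2) = (1.486/0.040) × 31.15 × 1.818^(2/3) × 0.0050^(1/2) = 121.9 ft³/s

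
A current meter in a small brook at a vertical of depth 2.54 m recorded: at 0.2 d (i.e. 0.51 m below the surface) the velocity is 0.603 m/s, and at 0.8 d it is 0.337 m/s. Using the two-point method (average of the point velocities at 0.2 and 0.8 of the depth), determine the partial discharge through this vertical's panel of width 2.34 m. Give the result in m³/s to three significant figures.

v̄ = (0.603 + 0.337) / 2 = 0.4700 m/s
q = v̄ × d × w = 0.4700 × 2.54 × 2.34 = 2.793 m³/s

2.79 m³/s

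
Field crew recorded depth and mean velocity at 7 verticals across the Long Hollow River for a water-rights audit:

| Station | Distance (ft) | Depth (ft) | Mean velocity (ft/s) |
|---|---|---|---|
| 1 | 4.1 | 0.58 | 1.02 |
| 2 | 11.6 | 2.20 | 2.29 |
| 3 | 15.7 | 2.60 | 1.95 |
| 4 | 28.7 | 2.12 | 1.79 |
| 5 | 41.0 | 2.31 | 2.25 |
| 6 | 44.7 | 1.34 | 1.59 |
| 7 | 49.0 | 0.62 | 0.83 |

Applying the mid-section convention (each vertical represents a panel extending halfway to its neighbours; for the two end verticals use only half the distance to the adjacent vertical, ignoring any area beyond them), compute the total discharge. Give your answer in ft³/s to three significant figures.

174 ft³/s

w_1 = (11.6 − 4.1)/2 = 3.75 ft; q_1 = 1.02 × 0.58 × 3.75 = 2.219 ft³/s
w_2 = (15.7 − 4.1)/2 = 5.8 ft; q_2 = 2.29 × 2.20 × 5.8 = 29.22 ft³/s
w_3 = (28.7 − 11.6)/2 = 8.55 ft; q_3 = 1.95 × 2.60 × 8.55 = 43.35 ft³/s
w_4 = (41.0 − 15.7)/2 = 12.65 ft; q_4 = 1.79 × 2.12 × 12.65 = 48.00 ft³/s
w_5 = (44.7 − 28.7)/2 = 8 ft; q_5 = 2.25 × 2.31 × 8 = 41.58 ft³/s
w_6 = (49.0 − 41.0)/2 = 4 ft; q_6 = 1.59 × 1.34 × 4 = 8.522 ft³/s
w_7 = (49.0 − 44.7)/2 = 2.15 ft; q_7 = 0.83 × 0.62 × 2.15 = 1.106 ft³/s
Q = Σ qᵢ = 174.0 ft³/s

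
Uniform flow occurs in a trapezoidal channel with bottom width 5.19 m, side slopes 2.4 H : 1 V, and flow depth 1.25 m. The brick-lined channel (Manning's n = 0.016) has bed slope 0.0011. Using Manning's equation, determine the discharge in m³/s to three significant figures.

19.4 m³/s

A = (b + z·y)·y = (5.19 + 2.4×1.25)×1.25 = 10.24 m²
P = b + 2y√(1+z²) = 5.19 + 2×1.25×√(1+2.4²) = 11.69 m
R = A/P = 10.24/11.69 = 0.8757 m
Q = (1/n)·A·R^(2/3)·S^(1/2) = (1/0.016) × 10.24 × 0.8757^(2/3) × 0.0011^(1/2) = 19.42 m³/s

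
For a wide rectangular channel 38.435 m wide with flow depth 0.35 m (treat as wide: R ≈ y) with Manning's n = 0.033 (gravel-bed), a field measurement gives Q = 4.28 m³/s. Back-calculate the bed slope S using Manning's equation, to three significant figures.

A = b·y = 38.435 × 0.35 = 13.45 m²
Wide channel: R ≈ y = 0.35 m
S = (Q·n / (1·A·R^(2/3)))² = (4.28×0.033 / (1×13.45×0.4966))² = 0.0004469

0.000447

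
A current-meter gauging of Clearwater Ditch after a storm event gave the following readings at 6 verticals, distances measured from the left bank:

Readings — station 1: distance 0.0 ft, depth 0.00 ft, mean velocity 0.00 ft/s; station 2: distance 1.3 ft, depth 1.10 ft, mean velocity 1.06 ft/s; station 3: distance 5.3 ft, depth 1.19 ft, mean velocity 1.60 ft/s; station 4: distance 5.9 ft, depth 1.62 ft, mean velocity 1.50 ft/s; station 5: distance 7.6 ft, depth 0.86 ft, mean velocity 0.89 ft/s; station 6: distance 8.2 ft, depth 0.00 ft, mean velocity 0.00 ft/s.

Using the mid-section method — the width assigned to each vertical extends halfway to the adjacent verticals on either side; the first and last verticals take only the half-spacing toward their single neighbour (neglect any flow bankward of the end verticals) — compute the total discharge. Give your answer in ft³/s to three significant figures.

11.1 ft³/s

w_2 = (5.3 − 0.0)/2 = 2.65 ft; q_2 = 1.06 × 1.10 × 2.65 = 3.090 ft³/s
w_3 = (5.9 − 1.3)/2 = 2.3 ft; q_3 = 1.60 × 1.19 × 2.3 = 4.379 ft³/s
w_4 = (7.6 − 5.3)/2 = 1.15 ft; q_4 = 1.50 × 1.62 × 1.15 = 2.795 ft³/s
w_5 = (8.2 − 5.9)/2 = 1.15 ft; q_5 = 0.89 × 0.86 × 1.15 = 0.8802 ft³/s
Stations 1, 6 contribute zero (depth or velocity is 0).
Q = Σ qᵢ = 11.14 ft³/s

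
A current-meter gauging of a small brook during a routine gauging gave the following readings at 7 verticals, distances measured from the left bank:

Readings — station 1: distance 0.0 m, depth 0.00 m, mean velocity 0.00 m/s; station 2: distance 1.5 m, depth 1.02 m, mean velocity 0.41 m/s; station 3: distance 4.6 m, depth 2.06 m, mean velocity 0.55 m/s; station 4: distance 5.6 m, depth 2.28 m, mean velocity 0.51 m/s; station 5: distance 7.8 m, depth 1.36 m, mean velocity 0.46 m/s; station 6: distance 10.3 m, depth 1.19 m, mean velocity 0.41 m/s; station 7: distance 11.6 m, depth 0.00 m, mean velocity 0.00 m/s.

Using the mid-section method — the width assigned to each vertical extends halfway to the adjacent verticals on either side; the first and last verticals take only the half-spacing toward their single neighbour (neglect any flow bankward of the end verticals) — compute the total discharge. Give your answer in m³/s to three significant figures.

7.54 m³/s

w_2 = (4.6 − 0.0)/2 = 2.3 m; q_2 = 0.41 × 1.02 × 2.3 = 0.9619 m³/s
w_3 = (5.6 − 1.5)/2 = 2.05 m; q_3 = 0.55 × 2.06 × 2.05 = 2.323 m³/s
w_4 = (7.8 − 4.6)/2 = 1.6 m; q_4 = 0.51 × 2.28 × 1.6 = 1.860 m³/s
w_5 = (10.3 − 5.6)/2 = 2.35 m; q_5 = 0.46 × 1.36 × 2.35 = 1.470 m³/s
w_6 = (11.6 − 7.8)/2 = 1.9 m; q_6 = 0.41 × 1.19 × 1.9 = 0.9270 m³/s
Stations 1, 7 contribute zero (depth or velocity is 0).
Q = Σ qᵢ = 7.542 m³/s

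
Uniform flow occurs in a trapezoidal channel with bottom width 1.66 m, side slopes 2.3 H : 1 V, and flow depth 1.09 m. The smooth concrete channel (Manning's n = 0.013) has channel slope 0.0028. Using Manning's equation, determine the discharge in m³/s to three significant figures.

A = (b + z·y)·y = (1.66 + 2.3×1.09)×1.09 = 4.542 m²
P = b + 2y√(1+z²) = 1.66 + 2×1.09×√(1+2.3²) = 7.127 m
R = A/P = 4.542/7.127 = 0.6373 m
Q = (1/n)·A·R^(2/3)·S^(1/2) = (1/0.013) × 4.542 × 0.6373^(2/3) × 0.0028^(1/2) = 13.69 m³/s

13.7 m³/s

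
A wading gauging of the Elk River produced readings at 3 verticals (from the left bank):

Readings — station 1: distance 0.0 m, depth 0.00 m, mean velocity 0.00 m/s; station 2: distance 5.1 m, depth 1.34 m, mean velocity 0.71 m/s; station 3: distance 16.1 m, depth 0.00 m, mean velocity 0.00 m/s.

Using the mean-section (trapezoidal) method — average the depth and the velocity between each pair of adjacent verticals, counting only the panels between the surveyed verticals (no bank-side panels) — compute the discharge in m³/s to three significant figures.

Panel 1-2: Δb = 5.1 m, d̄ = (0.00+1.34)/2 = 0.67, v̄ = (0.00+0.71)/2 = 0.355 → q = 5.1×0.67×0.355 = 1.213 m³/s
Panel 2-3: Δb = 11 m, d̄ = (1.34+0.00)/2 = 0.67, v̄ = (0.71+0.00)/2 = 0.355 → q = 11×0.67×0.355 = 2.616 m³/s
Q = Σ q = 3.829 m³/s

3.83 m³/s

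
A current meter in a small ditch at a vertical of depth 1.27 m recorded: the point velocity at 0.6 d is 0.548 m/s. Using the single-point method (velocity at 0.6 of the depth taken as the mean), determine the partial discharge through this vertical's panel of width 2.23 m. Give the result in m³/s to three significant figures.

1.55 m³/s

v̄ = v₀.₆ = 0.548 m/s
q = v̄ × d × w = 0.5480 × 1.27 × 2.23 = 1.552 m³/s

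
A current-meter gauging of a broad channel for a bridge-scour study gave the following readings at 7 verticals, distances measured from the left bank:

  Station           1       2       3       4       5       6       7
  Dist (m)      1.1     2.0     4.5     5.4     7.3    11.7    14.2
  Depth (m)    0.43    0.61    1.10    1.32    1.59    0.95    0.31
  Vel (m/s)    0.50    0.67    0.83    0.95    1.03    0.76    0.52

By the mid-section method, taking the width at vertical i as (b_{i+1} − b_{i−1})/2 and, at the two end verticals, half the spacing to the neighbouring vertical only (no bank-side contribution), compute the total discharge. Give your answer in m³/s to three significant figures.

12.0 m³/s

w_1 = (2.0 − 1.1)/2 = 0.45 m; q_1 = 0.50 × 0.43 × 0.45 = 0.09675 m³/s
w_2 = (4.5 − 1.1)/2 = 1.7 m; q_2 = 0.67 × 0.61 × 1.7 = 0.6948 m³/s
w_3 = (5.4 − 2.0)/2 = 1.7 m; q_3 = 0.83 × 1.10 × 1.7 = 1.552 m³/s
w_4 = (7.3 − 4.5)/2 = 1.4 m; q_4 = 0.95 × 1.32 × 1.4 = 1.756 m³/s
w_5 = (11.7 − 5.4)/2 = 3.15 m; q_5 = 1.03 × 1.59 × 3.15 = 5.159 m³/s
w_6 = (14.2 − 7.3)/2 = 3.45 m; q_6 = 0.76 × 0.95 × 3.45 = 2.491 m³/s
w_7 = (14.2 − 11.7)/2 = 1.25 m; q_7 = 0.52 × 0.31 × 1.25 = 0.2015 m³/s
Q = Σ qᵢ = 11.95 m³/s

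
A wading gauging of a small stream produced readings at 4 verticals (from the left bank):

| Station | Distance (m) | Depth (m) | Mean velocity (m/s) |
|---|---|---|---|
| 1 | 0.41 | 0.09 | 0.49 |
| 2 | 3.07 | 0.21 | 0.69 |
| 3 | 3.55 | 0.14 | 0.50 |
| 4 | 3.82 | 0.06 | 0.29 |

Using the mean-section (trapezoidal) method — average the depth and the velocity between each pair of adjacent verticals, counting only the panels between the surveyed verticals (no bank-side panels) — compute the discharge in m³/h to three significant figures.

1070 m³/h

Panel 1-2: Δb = 2.66 m, d̄ = (0.09+0.21)/2 = 0.15, v̄ = (0.49+0.69)/2 = 0.59 → q = 2.66×0.15×0.59 = 0.2354 m³/s
Panel 2-3: Δb = 0.48 m, d̄ = (0.21+0.14)/2 = 0.175, v̄ = (0.69+0.50)/2 = 0.595 → q = 0.48×0.175×0.595 = 0.04998 m³/s
Panel 3-4: Δb = 0.27 m, d̄ = (0.14+0.06)/2 = 0.1, v̄ = (0.50+0.29)/2 = 0.395 → q = 0.27×0.1×0.395 = 0.01067 m³/s
Q = Σ q = 0.2961 m³/s
= 0.2961 × 3600 = 1066 m³/h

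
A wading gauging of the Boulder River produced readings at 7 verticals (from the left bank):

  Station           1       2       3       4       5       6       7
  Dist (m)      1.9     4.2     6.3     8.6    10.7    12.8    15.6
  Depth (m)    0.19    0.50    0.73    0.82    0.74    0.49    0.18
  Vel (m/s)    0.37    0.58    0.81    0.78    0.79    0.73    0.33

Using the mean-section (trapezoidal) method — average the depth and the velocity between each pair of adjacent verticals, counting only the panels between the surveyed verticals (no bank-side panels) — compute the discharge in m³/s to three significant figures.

5.46 m³/s

Panel 1-2: Δb = 2.3 m, d̄ = (0.19+0.50)/2 = 0.345, v̄ = (0.37+0.58)/2 = 0.475 → q = 2.3×0.345×0.475 = 0.3769 m³/s
Panel 2-3: Δb = 2.1 m, d̄ = (0.50+0.73)/2 = 0.615, v̄ = (0.58+0.81)/2 = 0.695 → q = 2.1×0.615×0.695 = 0.8976 m³/s
Panel 3-4: Δb = 2.3 m, d̄ = (0.73+0.82)/2 = 0.775, v̄ = (0.81+0.78)/2 = 0.795 → q = 2.3×0.775×0.795 = 1.417 m³/s
Panel 4-5: Δb = 2.1 m, d̄ = (0.82+0.74)/2 = 0.78, v̄ = (0.78+0.79)/2 = 0.785 → q = 2.1×0.78×0.785 = 1.286 m³/s
Panel 5-6: Δb = 2.1 m, d̄ = (0.74+0.49)/2 = 0.615, v̄ = (0.79+0.73)/2 = 0.76 → q = 2.1×0.615×0.76 = 0.9815 m³/s
Panel 6-7: Δb = 2.8 m, d̄ = (0.49+0.18)/2 = 0.335, v̄ = (0.73+0.33)/2 = 0.53 → q = 2.8×0.335×0.53 = 0.4971 m³/s
Q = Σ q = 5.456 m³/s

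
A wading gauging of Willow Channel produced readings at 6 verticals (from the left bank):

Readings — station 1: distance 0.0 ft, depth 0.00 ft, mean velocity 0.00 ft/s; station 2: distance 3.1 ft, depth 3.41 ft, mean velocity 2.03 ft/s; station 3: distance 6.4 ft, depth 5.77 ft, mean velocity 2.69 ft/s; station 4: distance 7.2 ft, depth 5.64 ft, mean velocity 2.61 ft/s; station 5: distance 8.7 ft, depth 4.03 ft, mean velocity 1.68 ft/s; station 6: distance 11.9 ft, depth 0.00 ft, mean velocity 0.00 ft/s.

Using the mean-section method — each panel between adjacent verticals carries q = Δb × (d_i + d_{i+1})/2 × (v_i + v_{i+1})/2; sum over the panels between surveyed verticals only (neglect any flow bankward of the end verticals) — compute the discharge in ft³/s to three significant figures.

Panel 1-2: Δb = 3.1 ft, d̄ = (0.00+3.41)/2 = 1.705, v̄ = (0.00+2.03)/2 = 1.015 → q = 3.1×1.705×1.015 = 5.365 ft³/s
Panel 2-3: Δb = 3.3 ft, d̄ = (3.41+5.77)/2 = 4.59, v̄ = (2.03+2.69)/2 = 2.36 → q = 3.3×4.59×2.36 = 35.75 ft³/s
Panel 3-4: Δb = 0.8 ft, d̄ = (5.77+5.64)/2 = 5.705, v̄ = (2.69+2.61)/2 = 2.65 → q = 0.8×5.705×2.65 = 12.09 ft³/s
Panel 4-5: Δb = 1.5 ft, d̄ = (5.64+4.03)/2 = 4.835, v̄ = (2.61+1.68)/2 = 2.145 → q = 1.5×4.835×2.145 = 15.56 ft³/s
Panel 5-6: Δb = 3.2 ft, d̄ = (4.03+0.00)/2 = 2.015, v̄ = (1.68+0.00)/2 = 0.84 → q = 3.2×2.015×0.84 = 5.416 ft³/s
Q = Σ q = 74.18 ft³/s

74.2 ft³/s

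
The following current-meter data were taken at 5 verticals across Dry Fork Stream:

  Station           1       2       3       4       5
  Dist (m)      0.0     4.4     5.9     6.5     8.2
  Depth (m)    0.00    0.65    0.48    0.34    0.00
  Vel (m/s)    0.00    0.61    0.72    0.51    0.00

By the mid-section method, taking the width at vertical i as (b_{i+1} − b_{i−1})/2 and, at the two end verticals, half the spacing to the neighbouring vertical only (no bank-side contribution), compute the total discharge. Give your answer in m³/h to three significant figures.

w_2 = (5.9 − 0.0)/2 = 2.95 m; q_2 = 0.61 × 0.65 × 2.95 = 1.170 m³/s
w_3 = (6.5 − 4.4)/2 = 1.05 m; q_3 = 0.72 × 0.48 × 1.05 = 0.3629 m³/s
w_4 = (8.2 − 5.9)/2 = 1.15 m; q_4 = 0.51 × 0.34 × 1.15 = 0.1994 m³/s
Stations 1, 5 contribute zero (depth or velocity is 0).
Q = Σ qᵢ = 1.732 m³/s
= 1.732 × 3600 = 6235 m³/h

6240 m³/h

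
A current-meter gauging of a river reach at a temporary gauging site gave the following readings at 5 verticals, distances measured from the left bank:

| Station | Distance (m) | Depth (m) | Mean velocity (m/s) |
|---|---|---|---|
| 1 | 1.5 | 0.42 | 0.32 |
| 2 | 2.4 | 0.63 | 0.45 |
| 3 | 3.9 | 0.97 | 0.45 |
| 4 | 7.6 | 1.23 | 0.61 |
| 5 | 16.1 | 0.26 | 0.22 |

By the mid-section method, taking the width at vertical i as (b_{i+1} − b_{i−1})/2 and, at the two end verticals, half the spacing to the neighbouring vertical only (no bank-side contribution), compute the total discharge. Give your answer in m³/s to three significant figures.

w_1 = (2.4 − 1.5)/2 = 0.45 m; q_1 = 0.32 × 0.42 × 0.45 = 0.06048 m³/s
w_2 = (3.9 − 1.5)/2 = 1.2 m; q_2 = 0.45 × 0.63 × 1.2 = 0.3402 m³/s
w_3 = (7.6 − 2.4)/2 = 2.6 m; q_3 = 0.45 × 0.97 × 2.6 = 1.135 m³/s
w_4 = (16.1 − 3.9)/2 = 6.1 m; q_4 = 0.61 × 1.23 × 6.1 = 4.577 m³/s
w_5 = (16.1 − 7.6)/2 = 4.25 m; q_5 = 0.22 × 0.26 × 4.25 = 0.2431 m³/s
Q = Σ qᵢ = 6.356 m³/s

6.36 m³/s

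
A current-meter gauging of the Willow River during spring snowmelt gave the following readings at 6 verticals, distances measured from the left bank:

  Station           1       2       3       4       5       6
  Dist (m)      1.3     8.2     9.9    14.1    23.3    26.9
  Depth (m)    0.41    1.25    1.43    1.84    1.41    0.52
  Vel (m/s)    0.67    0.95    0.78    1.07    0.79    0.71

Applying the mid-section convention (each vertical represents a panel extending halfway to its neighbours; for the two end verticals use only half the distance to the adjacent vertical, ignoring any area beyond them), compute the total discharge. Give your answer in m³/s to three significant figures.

30.3 m³/s

w_1 = (8.2 − 1.3)/2 = 3.45 m; q_1 = 0.67 × 0.41 × 3.45 = 0.9477 m³/s
w_2 = (9.9 − 1.3)/2 = 4.3 m; q_2 = 0.95 × 1.25 × 4.3 = 5.106 m³/s
w_3 = (14.1 − 8.2)/2 = 2.95 m; q_3 = 0.78 × 1.43 × 2.95 = 3.290 m³/s
w_4 = (23.3 − 9.9)/2 = 6.7 m; q_4 = 1.07 × 1.84 × 6.7 = 13.19 m³/s
w_5 = (26.9 − 14.1)/2 = 6.4 m; q_5 = 0.79 × 1.41 × 6.4 = 7.129 m³/s
w_6 = (26.9 − 23.3)/2 = 1.8 m; q_6 = 0.71 × 0.52 × 1.8 = 0.6646 m³/s
Q = Σ qᵢ = 30.33 m³/s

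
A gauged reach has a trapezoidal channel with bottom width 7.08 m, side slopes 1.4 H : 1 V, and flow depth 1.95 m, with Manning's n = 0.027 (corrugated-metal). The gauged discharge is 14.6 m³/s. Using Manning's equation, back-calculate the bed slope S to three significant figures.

0.000274

A = (b + z·y)·y = (7.08 + 1.4×1.95)×1.95 = 19.13 m²
P = b + 2y√(1+z²) = 7.08 + 2×1.95×√(1+1.4²) = 13.79 m
R = A/P = 19.13/13.79 = 1.387 m
S = (Q·n / (1·A·R^(2/3)))² = (14.6×0.027 / (1×19.13×1.244))² = 0.0002745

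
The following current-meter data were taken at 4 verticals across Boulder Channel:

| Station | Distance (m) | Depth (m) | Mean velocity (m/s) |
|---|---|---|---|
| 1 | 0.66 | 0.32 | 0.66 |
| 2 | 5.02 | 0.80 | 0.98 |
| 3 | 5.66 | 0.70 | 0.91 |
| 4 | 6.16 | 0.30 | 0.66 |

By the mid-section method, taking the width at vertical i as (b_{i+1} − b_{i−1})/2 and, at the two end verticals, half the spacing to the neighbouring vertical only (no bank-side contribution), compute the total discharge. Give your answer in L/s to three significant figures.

2830 L/s

w_1 = (5.02 − 0.66)/2 = 2.18 m; q_1 = 0.66 × 0.32 × 2.18 = 0.4604 m³/s
w_2 = (5.66 − 0.66)/2 = 2.5 m; q_2 = 0.98 × 0.80 × 2.5 = 1.960 m³/s
w_3 = (6.16 − 5.02)/2 = 0.57 m; q_3 = 0.91 × 0.70 × 0.57 = 0.3631 m³/s
w_4 = (6.16 − 5.66)/2 = 0.25 m; q_4 = 0.66 × 0.30 × 0.25 = 0.04950 m³/s
Q = Σ qᵢ = 2.833 m³/s
= 2.833 × 1000 = 2833 L/s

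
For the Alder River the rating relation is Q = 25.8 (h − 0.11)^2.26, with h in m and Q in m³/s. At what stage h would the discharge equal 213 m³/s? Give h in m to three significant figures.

h − h₀ = (Q/C)^(1/b) = (213/25.8)^(1/2.26) = 2.545 m
h = 0.11 + 2.545 = 2.655 m

2.65 m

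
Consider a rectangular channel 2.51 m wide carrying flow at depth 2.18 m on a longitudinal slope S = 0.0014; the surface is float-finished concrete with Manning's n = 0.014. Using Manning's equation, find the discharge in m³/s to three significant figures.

12.6 m³/s

A = b·y = 2.51 × 2.18 = 5.472 m²
P = b + 2y = 2.51 + 2×2.18 = 6.870 m
R = A/P = 5.472/6.870 = 0.7965 m
Q = (1/n)·A·R^(2/3)·S^(1/2) = (1/0.014) × 5.472 × 0.7965^(2/3) × 0.0014^(1/2) = 12.57 m³/s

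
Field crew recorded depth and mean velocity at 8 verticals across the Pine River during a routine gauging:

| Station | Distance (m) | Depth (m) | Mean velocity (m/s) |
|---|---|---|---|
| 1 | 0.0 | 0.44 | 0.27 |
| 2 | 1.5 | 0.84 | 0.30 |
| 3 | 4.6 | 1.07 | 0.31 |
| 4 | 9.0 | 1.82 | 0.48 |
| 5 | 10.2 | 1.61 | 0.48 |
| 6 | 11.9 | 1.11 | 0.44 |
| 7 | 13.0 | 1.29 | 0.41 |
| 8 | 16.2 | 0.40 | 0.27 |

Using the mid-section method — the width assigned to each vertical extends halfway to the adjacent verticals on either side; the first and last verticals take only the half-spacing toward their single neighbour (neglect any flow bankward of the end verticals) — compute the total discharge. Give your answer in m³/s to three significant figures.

w_1 = (1.5 − 0.0)/2 = 0.75 m; q_1 = 0.27 × 0.44 × 0.75 = 0.08910 m³/s
w_2 = (4.6 − 0.0)/2 = 2.3 m; q_2 = 0.30 × 0.84 × 2.3 = 0.5796 m³/s
w_3 = (9.0 − 1.5)/2 = 3.75 m; q_3 = 0.31 × 1.07 × 3.75 = 1.244 m³/s
w_4 = (10.2 − 4.6)/2 = 2.8 m; q_4 = 0.48 × 1.82 × 2.8 = 2.446 m³/s
w_5 = (11.9 − 9.0)/2 = 1.45 m; q_5 = 0.48 × 1.61 × 1.45 = 1.121 m³/s
w_6 = (13.0 − 10.2)/2 = 1.4 m; q_6 = 0.44 × 1.11 × 1.4 = 0.6838 m³/s
w_7 = (16.2 − 11.9)/2 = 2.15 m; q_7 = 0.41 × 1.29 × 2.15 = 1.137 m³/s
w_8 = (16.2 − 13.0)/2 = 1.6 m; q_8 = 0.27 × 0.40 × 1.6 = 0.1728 m³/s
Q = Σ qᵢ = 7.473 m³/s

7.47 m³/s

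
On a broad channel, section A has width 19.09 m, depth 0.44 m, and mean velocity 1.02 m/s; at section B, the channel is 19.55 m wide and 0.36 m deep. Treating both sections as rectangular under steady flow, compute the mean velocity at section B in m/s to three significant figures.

1.22 m/s

Q = A₁V₁ = (19.09×0.44) × 1.02 = 8.568 m³/s
A₂ = 19.55 × 0.36 = 7.038 m²
V₂ = Q/A₂ = 8.568/7.038 = 1.217 m/s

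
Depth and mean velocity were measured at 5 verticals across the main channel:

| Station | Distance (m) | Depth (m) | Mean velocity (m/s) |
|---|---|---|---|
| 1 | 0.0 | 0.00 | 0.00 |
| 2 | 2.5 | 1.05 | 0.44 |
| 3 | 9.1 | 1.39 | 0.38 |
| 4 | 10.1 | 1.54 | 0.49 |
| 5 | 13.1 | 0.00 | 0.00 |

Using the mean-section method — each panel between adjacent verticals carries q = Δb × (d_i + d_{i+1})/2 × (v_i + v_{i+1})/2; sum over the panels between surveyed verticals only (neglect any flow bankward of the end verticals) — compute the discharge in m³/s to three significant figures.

4.79 m³/s

Panel 1-2: Δb = 2.5 m, d̄ = (0.00+1.05)/2 = 0.525, v̄ = (0.00+0.44)/2 = 0.22 → q = 2.5×0.525×0.22 = 0.2888 m³/s
Panel 2-3: Δb = 6.6 m, d̄ = (1.05+1.39)/2 = 1.22, v̄ = (0.44+0.38)/2 = 0.41 → q = 6.6×1.22×0.41 = 3.301 m³/s
Panel 3-4: Δb = 1 m, d̄ = (1.39+1.54)/2 = 1.465, v̄ = (0.38+0.49)/2 = 0.435 → q = 1×1.465×0.435 = 0.6373 m³/s
Panel 4-5: Δb = 3 m, d̄ = (1.54+0.00)/2 = 0.77, v̄ = (0.49+0.00)/2 = 0.245 → q = 3×0.77×0.245 = 0.5660 m³/s
Q = Σ q = 4.793 m³/s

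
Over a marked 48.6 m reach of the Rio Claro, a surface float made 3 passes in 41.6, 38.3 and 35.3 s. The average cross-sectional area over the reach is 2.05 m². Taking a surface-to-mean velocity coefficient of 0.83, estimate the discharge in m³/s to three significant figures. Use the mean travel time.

2.15 m³/s

t̄ = (41.6 + 38.3 + 35.3) / 3 = 38.4 s
v_surface = L / t̄ = 48.6 / 38.4 = 1.266 m/s
v_mean = 0.83 × 1.266 = 1.050 m/s
Q = A × v_mean = 2.05 × 1.050 = 2.153 m³/s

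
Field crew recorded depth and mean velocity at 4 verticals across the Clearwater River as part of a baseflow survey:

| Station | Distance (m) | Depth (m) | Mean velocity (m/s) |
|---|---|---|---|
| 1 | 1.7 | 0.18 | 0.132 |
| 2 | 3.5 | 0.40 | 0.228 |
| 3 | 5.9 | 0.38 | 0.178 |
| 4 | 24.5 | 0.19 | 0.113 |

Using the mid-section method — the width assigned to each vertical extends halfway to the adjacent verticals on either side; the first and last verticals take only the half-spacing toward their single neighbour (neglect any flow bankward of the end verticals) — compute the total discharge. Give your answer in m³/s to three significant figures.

1.12 m³/s

w_1 = (3.5 − 1.7)/2 = 0.9 m; q_1 = 0.132 × 0.18 × 0.9 = 0.02138 m³/s
w_2 = (5.9 − 1.7)/2 = 2.1 m; q_2 = 0.228 × 0.40 × 2.1 = 0.1915 m³/s
w_3 = (24.5 − 3.5)/2 = 10.5 m; q_3 = 0.178 × 0.38 × 10.5 = 0.7102 m³/s
w_4 = (24.5 − 5.9)/2 = 9.3 m; q_4 = 0.113 × 0.19 × 9.3 = 0.1997 m³/s
Q = Σ qᵢ = 1.123 m³/s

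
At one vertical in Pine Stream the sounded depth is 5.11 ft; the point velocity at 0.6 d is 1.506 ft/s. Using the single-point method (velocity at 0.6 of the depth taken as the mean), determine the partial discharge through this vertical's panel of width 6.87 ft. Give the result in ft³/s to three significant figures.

v̄ = v₀.₆ = 1.506 ft/s
q = v̄ × d × w = 1.506 × 5.11 × 6.87 = 52.87 ft³/s

52.9 ft³/s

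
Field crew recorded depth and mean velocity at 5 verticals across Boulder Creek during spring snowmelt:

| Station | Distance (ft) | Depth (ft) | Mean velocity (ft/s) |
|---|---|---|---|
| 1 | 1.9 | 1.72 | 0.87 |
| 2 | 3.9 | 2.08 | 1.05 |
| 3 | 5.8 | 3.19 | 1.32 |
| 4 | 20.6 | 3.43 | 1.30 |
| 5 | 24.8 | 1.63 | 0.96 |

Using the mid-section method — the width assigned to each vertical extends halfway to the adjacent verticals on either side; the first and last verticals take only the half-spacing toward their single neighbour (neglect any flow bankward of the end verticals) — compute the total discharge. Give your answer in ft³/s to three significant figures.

w_1 = (3.9 − 1.9)/2 = 1 ft; q_1 = 0.87 × 1.72 × 1 = 1.496 ft³/s
w_2 = (5.8 − 1.9)/2 = 1.95 ft; q_2 = 1.05 × 2.08 × 1.95 = 4.259 ft³/s
w_3 = (20.6 − 3.9)/2 = 8.35 ft; q_3 = 1.32 × 3.19 × 8.35 = 35.16 ft³/s
w_4 = (24.8 − 5.8)/2 = 9.5 ft; q_4 = 1.30 × 3.43 × 9.5 = 42.36 ft³/s
w_5 = (24.8 − 20.6)/2 = 2.1 ft; q_5 = 0.96 × 1.63 × 2.1 = 3.286 ft³/s
Q = Σ qᵢ = 86.56 ft³/s

86.6 ft³/s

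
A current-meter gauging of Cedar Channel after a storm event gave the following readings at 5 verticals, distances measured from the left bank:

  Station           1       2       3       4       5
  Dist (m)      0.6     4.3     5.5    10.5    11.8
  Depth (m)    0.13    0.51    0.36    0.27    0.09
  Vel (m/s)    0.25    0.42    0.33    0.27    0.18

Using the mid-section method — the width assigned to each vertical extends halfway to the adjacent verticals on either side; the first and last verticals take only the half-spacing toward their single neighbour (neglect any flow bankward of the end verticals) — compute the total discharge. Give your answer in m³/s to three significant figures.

1.19 m³/s

w_1 = (4.3 − 0.6)/2 = 1.85 m; q_1 = 0.25 × 0.13 × 1.85 = 0.06013 m³/s
w_2 = (5.5 − 0.6)/2 = 2.45 m; q_2 = 0.42 × 0.51 × 2.45 = 0.5248 m³/s
w_3 = (10.5 − 4.3)/2 = 3.1 m; q_3 = 0.33 × 0.36 × 3.1 = 0.3683 m³/s
w_4 = (11.8 − 5.5)/2 = 3.15 m; q_4 = 0.27 × 0.27 × 3.15 = 0.2296 m³/s
w_5 = (11.8 − 10.5)/2 = 0.65 m; q_5 = 0.18 × 0.09 × 0.65 = 0.01053 m³/s
Q = Σ qᵢ = 1.193 m³/s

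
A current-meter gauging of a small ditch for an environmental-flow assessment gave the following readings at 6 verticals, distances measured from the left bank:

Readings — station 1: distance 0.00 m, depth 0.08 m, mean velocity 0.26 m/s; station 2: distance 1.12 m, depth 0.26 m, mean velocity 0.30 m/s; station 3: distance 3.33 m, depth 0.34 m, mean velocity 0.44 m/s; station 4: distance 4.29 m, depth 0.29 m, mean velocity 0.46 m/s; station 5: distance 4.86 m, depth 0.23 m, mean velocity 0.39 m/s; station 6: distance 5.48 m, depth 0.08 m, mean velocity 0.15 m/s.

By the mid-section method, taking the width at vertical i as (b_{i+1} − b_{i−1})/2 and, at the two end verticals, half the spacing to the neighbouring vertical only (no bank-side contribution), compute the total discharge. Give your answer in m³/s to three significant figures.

w_1 = (1.12 − 0.00)/2 = 0.56 m; q_1 = 0.26 × 0.08 × 0.56 = 0.01165 m³/s
w_2 = (3.33 − 0.00)/2 = 1.665 m; q_2 = 0.30 × 0.26 × 1.665 = 0.1299 m³/s
w_3 = (4.29 − 1.12)/2 = 1.585 m; q_3 = 0.44 × 0.34 × 1.585 = 0.2371 m³/s
w_4 = (4.86 − 3.33)/2 = 0.765 m; q_4 = 0.46 × 0.29 × 0.765 = 0.1021 m³/s
w_5 = (5.48 − 4.29)/2 = 0.595 m; q_5 = 0.39 × 0.23 × 0.595 = 0.05337 m³/s
w_6 = (5.48 − 4.86)/2 = 0.31 m; q_6 = 0.15 × 0.08 × 0.31 = 0.003720 m³/s
Q = Σ qᵢ = 0.5378 m³/s

0.538 m³/s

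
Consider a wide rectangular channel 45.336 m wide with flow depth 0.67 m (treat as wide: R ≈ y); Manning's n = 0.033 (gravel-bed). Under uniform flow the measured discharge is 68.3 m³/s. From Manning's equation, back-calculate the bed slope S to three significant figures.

0.00939

A = b·y = 45.336 × 0.67 = 30.38 m²
Wide channel: R ≈ y = 0.67 m
S = (Q·n / (1·A·R^(2/3)))² = (68.3×0.033 / (1×30.38×0.7657))² = 0.009391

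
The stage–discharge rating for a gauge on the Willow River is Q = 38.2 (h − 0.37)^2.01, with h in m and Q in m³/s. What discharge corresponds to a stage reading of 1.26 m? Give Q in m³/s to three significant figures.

30.2 m³/s

Q = 38.2 × (1.26 − 0.37)^2.01 = 38.2 × 0.89^2.01 = 30.22 m³/s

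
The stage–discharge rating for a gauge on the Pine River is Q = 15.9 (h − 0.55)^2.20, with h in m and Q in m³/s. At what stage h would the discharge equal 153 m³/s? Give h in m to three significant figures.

3.35 m

h − h₀ = (Q/C)^(1/b) = (153/15.9)^(1/2.20) = 2.799 m
h = 0.55 + 2.799 = 3.349 m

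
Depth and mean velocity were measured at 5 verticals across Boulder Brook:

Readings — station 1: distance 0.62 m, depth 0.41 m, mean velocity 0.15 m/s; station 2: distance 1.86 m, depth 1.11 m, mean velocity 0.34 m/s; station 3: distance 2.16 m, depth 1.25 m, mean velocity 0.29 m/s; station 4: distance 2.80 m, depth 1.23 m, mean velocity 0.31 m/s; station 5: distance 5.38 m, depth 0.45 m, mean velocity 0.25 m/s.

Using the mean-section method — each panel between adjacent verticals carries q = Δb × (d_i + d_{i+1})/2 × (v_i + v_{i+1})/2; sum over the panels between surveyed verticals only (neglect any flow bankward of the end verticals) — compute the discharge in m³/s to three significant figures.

Panel 1-2: Δb = 1.24 m, d̄ = (0.41+1.11)/2 = 0.76, v̄ = (0.15+0.34)/2 = 0.245 → q = 1.24×0.76×0.245 = 0.2309 m³/s
Panel 2-3: Δb = 0.3 m, d̄ = (1.11+1.25)/2 = 1.18, v̄ = (0.34+0.29)/2 = 0.315 → q = 0.3×1.18×0.315 = 0.1115 m³/s
Panel 3-4: Δb = 0.64 m, d̄ = (1.25+1.23)/2 = 1.24, v̄ = (0.29+0.31)/2 = 0.3 → q = 0.64×1.24×0.3 = 0.2381 m³/s
Panel 4-5: Δb = 2.58 m, d̄ = (1.23+0.45)/2 = 0.84, v̄ = (0.31+0.25)/2 = 0.28 → q = 2.58×0.84×0.28 = 0.6068 m³/s
Q = Σ q = 1.187 m³/s

1.19 m³/s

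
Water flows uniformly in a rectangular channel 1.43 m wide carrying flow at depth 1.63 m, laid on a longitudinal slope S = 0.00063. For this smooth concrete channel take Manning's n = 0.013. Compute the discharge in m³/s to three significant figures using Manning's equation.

2.82 m³/s

A = b·y = 1.43 × 1.63 = 2.331 m²
P = b + 2y = 1.43 + 2×1.63 = 4.690 m
R = A/P = 2.331/4.690 = 0.4970 m
Q = (1/n)·A·R^(2/3)·S^(1/2) = (1/0.013) × 2.331 × 0.4970^(2/3) × 0.00063^(1/2) = 2.824 m³/s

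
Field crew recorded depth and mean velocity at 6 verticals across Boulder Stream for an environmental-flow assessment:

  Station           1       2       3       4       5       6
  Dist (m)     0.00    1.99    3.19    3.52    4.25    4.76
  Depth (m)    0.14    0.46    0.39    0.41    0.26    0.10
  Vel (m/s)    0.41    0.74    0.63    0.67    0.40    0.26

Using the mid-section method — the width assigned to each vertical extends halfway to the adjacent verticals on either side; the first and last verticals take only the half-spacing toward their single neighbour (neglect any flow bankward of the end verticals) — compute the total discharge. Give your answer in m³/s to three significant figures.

w_1 = (1.99 − 0.00)/2 = 0.995 m; q_1 = 0.41 × 0.14 × 0.995 = 0.05711 m³/s
w_2 = (3.19 − 0.00)/2 = 1.595 m; q_2 = 0.74 × 0.46 × 1.595 = 0.5429 m³/s
w_3 = (3.52 − 1.99)/2 = 0.765 m; q_3 = 0.63 × 0.39 × 0.765 = 0.1880 m³/s
w_4 = (4.25 − 3.19)/2 = 0.53 m; q_4 = 0.67 × 0.41 × 0.53 = 0.1456 m³/s
w_5 = (4.76 − 3.52)/2 = 0.62 m; q_5 = 0.40 × 0.26 × 0.62 = 0.06448 m³/s
w_6 = (4.76 − 4.25)/2 = 0.255 m; q_6 = 0.26 × 0.10 × 0.255 = 0.006630 m³/s
Q = Σ qᵢ = 1.005 m³/s

1.00 m³/s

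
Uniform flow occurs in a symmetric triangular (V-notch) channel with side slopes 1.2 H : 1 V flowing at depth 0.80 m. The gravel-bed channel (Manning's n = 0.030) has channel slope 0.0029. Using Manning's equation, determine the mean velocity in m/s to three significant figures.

0.817 m/s

A = z·y² = 1.2×0.80² = 0.7680 m²
P = 2y√(1+z²) = 2×0.80×√(1+1.2²) = 2.499 m
R = A/P = 0.7680/2.499 = 0.3073 m
Q = (1/n)·A·R^(2/3)·S^(1/2) = (1/0.030) × 0.7680 × 0.3073^(2/3) × 0.0029^(1/2) = 0.6278 m³/s
V = Q/A = 0.6278/0.7680 = 0.8174 m/s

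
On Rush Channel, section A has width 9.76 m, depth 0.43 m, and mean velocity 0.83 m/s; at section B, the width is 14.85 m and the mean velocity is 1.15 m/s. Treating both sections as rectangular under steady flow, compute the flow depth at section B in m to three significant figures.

Q = A₁V₁ = (9.76×0.43) × 0.83 = 3.483 m³/s
d₂ = Q/(b₂ V₂) = 3.483/(14.85×1.15) = 0.2040 m

0.204 m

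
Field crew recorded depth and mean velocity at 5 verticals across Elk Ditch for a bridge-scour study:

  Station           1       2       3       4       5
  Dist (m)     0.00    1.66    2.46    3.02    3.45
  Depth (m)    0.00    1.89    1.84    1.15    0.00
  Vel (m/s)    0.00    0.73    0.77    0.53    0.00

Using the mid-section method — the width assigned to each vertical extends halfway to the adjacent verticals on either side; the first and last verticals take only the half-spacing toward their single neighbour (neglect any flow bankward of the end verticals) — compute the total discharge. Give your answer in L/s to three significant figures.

2960 L/s

w_2 = (2.46 − 0.00)/2 = 1.23 m; q_2 = 0.73 × 1.89 × 1.23 = 1.697 m³/s
w_3 = (3.02 − 1.66)/2 = 0.68 m; q_3 = 0.77 × 1.84 × 0.68 = 0.9634 m³/s
w_4 = (3.45 − 2.46)/2 = 0.495 m; q_4 = 0.53 × 1.15 × 0.495 = 0.3017 m³/s
Stations 1, 5 contribute zero (depth or velocity is 0).
Q = Σ qᵢ = 2.962 m³/s
= 2.962 × 1000 = 2962 L/s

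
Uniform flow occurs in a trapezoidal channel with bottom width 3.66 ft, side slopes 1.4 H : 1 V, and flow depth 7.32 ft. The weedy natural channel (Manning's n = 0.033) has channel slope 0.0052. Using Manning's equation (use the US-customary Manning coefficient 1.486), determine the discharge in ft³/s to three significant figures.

A = (b + z·y)·y = (3.66 + 1.4×7.32)×7.32 = 101.8 ft²
P = b + 2y√(1+z²) = 3.66 + 2×7.32×√(1+1.4²) = 28.85 ft
R = A/P = 101.8/28.85 = 3.529 ft
Q = (1.486/n)·A·R^(2/3)·S^(1/2) = (1.486/0.033) × 101.8 × 3.529^(2/3) × 0.0052^(1/2) = 766.3 ft³/s

766 ft³/s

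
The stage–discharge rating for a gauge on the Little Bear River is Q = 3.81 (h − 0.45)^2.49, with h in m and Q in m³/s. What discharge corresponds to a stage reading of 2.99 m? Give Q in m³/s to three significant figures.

Q = 3.81 × (2.99 − 0.45)^2.49 = 3.81 × 2.54^2.49 = 38.81 m³/s

38.8 m³/s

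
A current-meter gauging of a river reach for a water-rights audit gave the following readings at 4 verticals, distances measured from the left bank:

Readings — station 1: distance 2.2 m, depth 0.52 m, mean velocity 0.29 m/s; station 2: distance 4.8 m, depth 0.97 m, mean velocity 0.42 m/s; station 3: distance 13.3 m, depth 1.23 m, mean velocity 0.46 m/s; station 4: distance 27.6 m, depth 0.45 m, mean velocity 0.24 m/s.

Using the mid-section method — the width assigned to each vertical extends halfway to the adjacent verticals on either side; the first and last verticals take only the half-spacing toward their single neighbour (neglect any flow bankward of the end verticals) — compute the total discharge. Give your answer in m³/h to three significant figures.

w_1 = (4.8 − 2.2)/2 = 1.3 m; q_1 = 0.29 × 0.52 × 1.3 = 0.1960 m³/s
w_2 = (13.3 − 2.2)/2 = 5.55 m; q_2 = 0.42 × 0.97 × 5.55 = 2.261 m³/s
w_3 = (27.6 − 4.8)/2 = 11.4 m; q_3 = 0.46 × 1.23 × 11.4 = 6.450 m³/s
w_4 = (27.6 − 13.3)/2 = 7.15 m; q_4 = 0.24 × 0.45 × 7.15 = 0.7722 m³/s
Q = Σ qᵢ = 9.679 m³/s
= 9.679 × 3600 = 34850 m³/h

34800 m³/h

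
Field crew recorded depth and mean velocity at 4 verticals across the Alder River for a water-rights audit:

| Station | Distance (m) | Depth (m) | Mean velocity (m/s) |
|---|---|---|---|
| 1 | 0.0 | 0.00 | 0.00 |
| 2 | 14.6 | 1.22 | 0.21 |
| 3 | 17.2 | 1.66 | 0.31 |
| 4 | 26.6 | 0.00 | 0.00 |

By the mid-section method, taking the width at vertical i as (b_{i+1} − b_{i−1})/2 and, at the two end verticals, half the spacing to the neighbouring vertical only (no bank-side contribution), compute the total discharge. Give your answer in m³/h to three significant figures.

19000 m³/h

w_2 = (17.2 − 0.0)/2 = 8.6 m; q_2 = 0.21 × 1.22 × 8.6 = 2.203 m³/s
w_3 = (26.6 − 14.6)/2 = 6 m; q_3 = 0.31 × 1.66 × 6 = 3.088 m³/s
Stations 1, 4 contribute zero (depth or velocity is 0).
Q = Σ qᵢ = 5.291 m³/s
= 5.291 × 3600 = 19050 m³/h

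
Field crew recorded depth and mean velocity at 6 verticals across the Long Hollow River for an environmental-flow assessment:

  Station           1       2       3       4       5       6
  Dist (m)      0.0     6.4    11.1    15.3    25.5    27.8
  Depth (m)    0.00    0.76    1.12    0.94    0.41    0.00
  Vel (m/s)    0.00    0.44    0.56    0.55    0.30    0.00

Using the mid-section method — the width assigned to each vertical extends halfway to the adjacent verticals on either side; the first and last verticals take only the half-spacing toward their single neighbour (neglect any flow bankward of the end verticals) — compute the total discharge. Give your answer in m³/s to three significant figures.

9.14 m³/s

w_2 = (11.1 − 0.0)/2 = 5.55 m; q_2 = 0.44 × 0.76 × 5.55 = 1.856 m³/s
w_3 = (15.3 − 6.4)/2 = 4.45 m; q_3 = 0.56 × 1.12 × 4.45 = 2.791 m³/s
w_4 = (25.5 − 11.1)/2 = 7.2 m; q_4 = 0.55 × 0.94 × 7.2 = 3.722 m³/s
w_5 = (27.8 − 15.3)/2 = 6.25 m; q_5 = 0.30 × 0.41 × 6.25 = 0.7688 m³/s
Stations 1, 6 contribute zero (depth or velocity is 0).
Q = Σ qᵢ = 9.138 m³/s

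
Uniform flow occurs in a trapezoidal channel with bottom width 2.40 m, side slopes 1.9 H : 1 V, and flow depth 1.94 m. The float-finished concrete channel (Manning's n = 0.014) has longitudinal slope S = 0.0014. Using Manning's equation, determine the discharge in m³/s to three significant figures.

33.6 m³/s

A = (b + z·y)·y = (2.40 + 1.9×1.94)×1.94 = 11.81 m²
P = b + 2y√(1+z²) = 2.40 + 2×1.94×√(1+1.9²) = 10.73 m
R = A/P = 11.81/10.73 = 1.100 m
Q = (1/n)·A·R^(2/3)·S^(1/2) = (1/0.014) × 11.81 × 1.100^(2/3) × 0.0014^(1/2) = 33.63 m³/s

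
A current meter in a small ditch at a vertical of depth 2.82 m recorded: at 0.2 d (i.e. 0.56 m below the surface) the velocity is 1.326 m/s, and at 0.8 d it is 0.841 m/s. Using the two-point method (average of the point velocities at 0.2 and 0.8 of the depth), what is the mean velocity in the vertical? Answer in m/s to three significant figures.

v̄ = (1.326 + 0.841) / 2 = 1.084 m/s

1.08 m/s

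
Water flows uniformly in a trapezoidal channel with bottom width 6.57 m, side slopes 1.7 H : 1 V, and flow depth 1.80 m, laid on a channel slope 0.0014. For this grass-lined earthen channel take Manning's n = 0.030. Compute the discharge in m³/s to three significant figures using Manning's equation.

A = (b + z·y)·y = (6.57 + 1.7×1.80)×1.80 = 17.33 m²
P = b + 2y√(1+z²) = 6.57 + 2×1.80×√(1+1.7²) = 13.67 m
R = A/P = 17.33/13.67 = 1.268 m
Q = (1/n)·A·R^(2/3)·S^(1/2) = (1/0.030) × 17.33 × 1.268^(2/3) × 0.0014^(1/2) = 25.33 m³/s

25.3 m³/s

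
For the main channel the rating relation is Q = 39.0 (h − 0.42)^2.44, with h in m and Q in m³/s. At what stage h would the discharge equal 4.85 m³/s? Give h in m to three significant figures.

h − h₀ = (Q/C)^(1/b) = (4.85/39.0)^(1/2.44) = 0.4256 m
h = 0.42 + 0.4256 = 0.8456 m

0.846 m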